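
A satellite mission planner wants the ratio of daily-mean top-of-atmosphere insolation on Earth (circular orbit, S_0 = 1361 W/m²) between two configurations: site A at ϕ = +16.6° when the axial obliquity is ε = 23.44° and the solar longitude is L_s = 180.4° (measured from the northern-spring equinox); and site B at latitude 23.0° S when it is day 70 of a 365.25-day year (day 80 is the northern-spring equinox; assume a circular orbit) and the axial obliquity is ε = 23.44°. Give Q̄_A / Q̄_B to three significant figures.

— Configuration A (ϕ=+16.6°):
Solar declination: sin δ = sin ε · sin L_s = sin 23.44° × sin 180.4° = -0.00278, so δ = -0.159°.
cos h₀ = −tan(+16.6°) tan(-0.159°) = 0.0008, h₀ = 1.5700 rad.
Bracket: h₀ sin ϕ sin δ + cos ϕ cos δ sin h₀ = 1.5700×0.28569×-0.00278 + 0.95832×1.00000×1.00000 = -0.001247 + 0.958320 = 0.957073.
Q̄ = (S_0/π) × [bracket] = (1361/π) × 0.957073 = 414.62 W/m².
— Configuration B (ϕ=-23.0°):
Solar longitude: L_s = 360° × (70 − 80)/365.25 = -9.856°, i.e. -9.856° + 360° = 350.144°.
sin δ = sin 23.44° × sin 350.144° = -0.06809, so δ = -3.904°.
cos h₀ = −tan(-23.0°) tan(-3.904°) = -0.0290, h₀ = 1.5998 rad.
Bracket: h₀ sin ϕ sin δ + cos ϕ cos δ sin h₀ = 1.5998×-0.39073×-0.06809 + 0.92050×0.99768×0.99958 = 0.042562 + 0.917979 = 0.960541.
Q̄ = (S_0/π) × [bracket] = (1361/π) × 0.960541 = 416.13 W/m².
Ratio Q̄_A / Q̄_B = 414.62 / 416.13 = 0.9964.

Q̄_A / Q̄_B ≈ 0.996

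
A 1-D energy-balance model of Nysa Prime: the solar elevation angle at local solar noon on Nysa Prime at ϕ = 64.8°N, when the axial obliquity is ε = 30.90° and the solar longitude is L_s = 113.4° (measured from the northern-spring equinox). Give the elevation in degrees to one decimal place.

Solar declination: sin δ = sin ε · sin L_s = sin 30.90° × sin 113.4° = 0.47130, so δ = +28.119°.
At local noon the hour angle is zero, so the zenith angle equals |ϕ − δ| = |+64.8° − (+28.119°)| = 36.681°.
Elevation = 90° − 36.681° = 53.3°.

53.3°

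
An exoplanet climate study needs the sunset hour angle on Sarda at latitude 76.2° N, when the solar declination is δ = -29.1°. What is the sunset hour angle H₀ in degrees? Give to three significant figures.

cos H₀ = −tan φ · tan δ = 2.2660 ≥ 1, so the host star never rises (polar night) and H₀ = 0.

H₀ = 0.00°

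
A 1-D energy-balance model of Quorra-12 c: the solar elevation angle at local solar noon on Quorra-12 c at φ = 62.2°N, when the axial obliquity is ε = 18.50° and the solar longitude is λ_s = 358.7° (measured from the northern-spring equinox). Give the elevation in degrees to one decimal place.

Solar declination: sin δ = sin ε · sin λ_s = sin 18.50° × sin 358.7° = -0.00720, so δ = -0.412°.
At local noon the hour angle is zero, so the zenith angle equals |φ − δ| = |+62.2° − (-0.412°)| = 62.612°.
Elevation = 90° − 62.612° = 27.4°.

27.4°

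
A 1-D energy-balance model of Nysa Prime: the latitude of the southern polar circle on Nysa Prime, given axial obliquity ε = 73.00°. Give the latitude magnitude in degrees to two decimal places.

17.00°

The polar circle is the lowest latitude that experiences at least one full rotation of continuous darkness at the northern-summer solstice; it lies at |ϕ| = 90° − ε = 90° − 73.00° = 17.00°.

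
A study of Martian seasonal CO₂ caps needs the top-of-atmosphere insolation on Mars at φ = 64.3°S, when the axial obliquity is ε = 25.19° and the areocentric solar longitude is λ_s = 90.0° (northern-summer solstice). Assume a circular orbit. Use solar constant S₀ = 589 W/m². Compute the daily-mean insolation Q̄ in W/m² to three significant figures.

sin δ = sin 25.19° × sin 90.0° = 0.42562, so δ = +25.190°.
cos H₀ = −tan(-64.3°) tan(+25.190°) = 0.9773, H₀ = 0.2134 rad.
Bracket: H₀ sin φ sin δ + cos φ cos δ sin H₀ = 0.2134×-0.90108×0.42562 + 0.43366×0.90490×0.21178 = -0.081843 + 0.083106 = 0.001263.
Q̄ = (S₀/π) × [bracket] = (589/π) × 0.001263 = 0.2368 W/m².

Q̄ ≈ 0.237 W/m²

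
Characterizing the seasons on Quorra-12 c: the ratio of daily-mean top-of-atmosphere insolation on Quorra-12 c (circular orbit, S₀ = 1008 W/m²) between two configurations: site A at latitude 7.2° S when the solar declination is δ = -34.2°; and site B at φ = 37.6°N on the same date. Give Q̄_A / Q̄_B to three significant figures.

Q̄_A / Q̄_B ≈ 4.48

— Configuration A (φ=-7.2°):
cos H₀ = −tan(-7.2°) tan(-34.200°) = -0.0859, H₀ = 1.6568 rad.
Bracket: H₀ sin φ sin δ + cos φ cos δ sin H₀ = 1.6568×-0.12533×-0.56208 + 0.99211×0.82708×0.99631 = 0.116714 + 0.817526 = 0.934240.
Q̄ = (S₀/π) × [bracket] = (1008/π) × 0.934240 = 299.76 W/m².
— Configuration B (φ=+37.6°):
cos H₀ = −tan(+37.6°) tan(-34.200°) = 0.5234, H₀ = 1.0200 rad.
Bracket: H₀ sin φ sin δ + cos φ cos δ sin H₀ = 1.0200×0.61015×-0.56208 + 0.79229×0.82708×0.85211 = -0.349812 + 0.558377 = 0.208565.
Q̄ = (S₀/π) × [bracket] = (1008/π) × 0.208565 = 66.919 W/m².
Ratio Q̄_A / Q̄_B = 299.76 / 66.919 = 4.479.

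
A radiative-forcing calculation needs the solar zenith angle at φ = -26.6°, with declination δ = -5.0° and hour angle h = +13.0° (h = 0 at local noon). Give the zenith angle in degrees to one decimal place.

cos θ_z = sin φ sin δ + cos φ cos δ cos h = 0.039025 + 0.867922 = 0.906947.
θ_z = arccos(0.906947) = 24.9°.

θ_z = 24.9°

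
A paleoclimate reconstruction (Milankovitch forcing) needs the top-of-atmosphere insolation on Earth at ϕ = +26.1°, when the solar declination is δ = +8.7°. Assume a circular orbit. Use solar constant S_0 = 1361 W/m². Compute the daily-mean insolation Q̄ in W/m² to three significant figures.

Q̄ ≈ 431 W/m²

cos h₀ = −tan(+26.1°) tan(+8.700°) = -0.0750, h₀ = 1.6458 rad.
Bracket: h₀ sin ϕ sin δ + cos ϕ cos δ sin h₀ = 1.6458×0.43994×0.15126 + 0.89803×0.98849×0.99719 = 0.109520 + 0.885199 = 0.994719.
Q̄ = (S_0/π) × [bracket] = (1361/π) × 0.994719 = 430.9 W/m².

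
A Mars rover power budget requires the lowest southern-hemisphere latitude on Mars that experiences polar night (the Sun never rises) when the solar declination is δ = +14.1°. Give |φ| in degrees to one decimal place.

Polar night requires cos H₀ = −tan φ tan δ ≥ 1, i.e. tan φ tan δ ≤ −1.
The boundary is |tan φ| · |tan δ| = 1, so |φ| = 90° − |δ| = 90° − 14.1° = 75.9° in the southern hemisphere.

|φ| = 75.9°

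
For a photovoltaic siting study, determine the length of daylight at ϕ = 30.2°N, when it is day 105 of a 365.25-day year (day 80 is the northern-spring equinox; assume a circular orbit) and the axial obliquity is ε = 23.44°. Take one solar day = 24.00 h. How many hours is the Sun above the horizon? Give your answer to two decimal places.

Solar longitude: L_s = 360° × (105 − 80)/365.25 = 24.641°.
sin δ = sin 23.44° × sin 24.641° = 0.16585, so δ = +9.547°.
cos h₀ = −tan ϕ · tan δ = −tan(+30.2°) × tan(+9.547°) = -0.0979, so h₀ = 1.6688 rad = 95.62°.
Daylight = 2h₀/(2π) × 24.00 h = (1.6688/π) × 24.00 = 12.75 h.

12.75 h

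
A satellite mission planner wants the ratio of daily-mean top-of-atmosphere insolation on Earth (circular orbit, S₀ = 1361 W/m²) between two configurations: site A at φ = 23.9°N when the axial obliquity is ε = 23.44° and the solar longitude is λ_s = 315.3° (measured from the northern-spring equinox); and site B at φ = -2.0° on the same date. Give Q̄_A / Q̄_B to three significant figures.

Q̄_A / Q̄_B ≈ 0.725

— Configuration A (φ=+23.9°):
Solar declination: sin δ = sin ε · sin λ_s = sin 23.44° × sin 315.3° = -0.27980, so δ = -16.248°.
cos H₀ = −tan(+23.9°) tan(-16.248°) = 0.1291, H₀ = 1.4413 rad.
Bracket: H₀ sin φ sin δ + cos φ cos δ sin H₀ = 1.4413×0.40514×-0.27980 + 0.91425×0.96006×0.99163 = -0.163383 + 0.870388 = 0.707005.
Q̄ = (S₀/π) × [bracket] = (1361/π) × 0.707005 = 306.29 W/m².
— Configuration B (φ=-2.0°):
cos H₀ = −tan(-2.0°) tan(-16.248°) = -0.0102, H₀ = 1.5810 rad.
Bracket: H₀ sin φ sin δ + cos φ cos δ sin H₀ = 1.5810×-0.03490×-0.27980 + 0.99939×0.96006×0.99995 = 0.015438 + 0.959426 = 0.974864.
Q̄ = (S₀/π) × [bracket] = (1361/π) × 0.974864 = 422.33 W/m².
Ratio Q̄_A / Q̄_B = 306.29 / 422.33 = 0.7252.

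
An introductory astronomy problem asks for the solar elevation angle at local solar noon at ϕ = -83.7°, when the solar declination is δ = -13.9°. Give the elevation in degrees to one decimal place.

20.2°

At local noon the hour angle is zero, so the zenith angle equals |ϕ − δ| = |-83.7° − (-13.900°)| = 69.800°.
Elevation = 90° − 69.800° = 20.2°.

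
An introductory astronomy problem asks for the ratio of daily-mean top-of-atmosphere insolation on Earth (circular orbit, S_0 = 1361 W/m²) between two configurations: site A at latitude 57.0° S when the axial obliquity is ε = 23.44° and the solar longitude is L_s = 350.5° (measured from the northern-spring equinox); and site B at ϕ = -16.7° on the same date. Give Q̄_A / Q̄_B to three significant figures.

Q̄_A / Q̄_B ≈ 0.642

— Configuration A (ϕ=-57.0°):
Solar declination: sin δ = sin ε · sin L_s = sin 23.44° × sin 350.5° = -0.06565, so δ = -3.764°.
cos h₀ = −tan(-57.0°) tan(-3.764°) = -0.1013, h₀ = 1.6723 rad.
Bracket: h₀ sin ϕ sin δ + cos ϕ cos δ sin h₀ = 1.6723×-0.83867×-0.06565 + 0.54464×0.99784×0.99485 = 0.092075 + 0.540665 = 0.632740.
Q̄ = (S_0/π) × [bracket] = (1361/π) × 0.632740 = 274.12 W/m².
— Configuration B (ϕ=-16.7°):
cos h₀ = −tan(-16.7°) tan(-3.764°) = -0.0197, h₀ = 1.5905 rad.
Bracket: h₀ sin ϕ sin δ + cos ϕ cos δ sin h₀ = 1.5905×-0.28736×-0.06565 + 0.95782×0.99784×0.99981 = 0.030005 + 0.955570 = 0.985575.
Q̄ = (S_0/π) × [bracket] = (1361/π) × 0.985575 = 426.97 W/m².
Ratio Q̄_A / Q̄_B = 274.12 / 426.97 = 0.6420.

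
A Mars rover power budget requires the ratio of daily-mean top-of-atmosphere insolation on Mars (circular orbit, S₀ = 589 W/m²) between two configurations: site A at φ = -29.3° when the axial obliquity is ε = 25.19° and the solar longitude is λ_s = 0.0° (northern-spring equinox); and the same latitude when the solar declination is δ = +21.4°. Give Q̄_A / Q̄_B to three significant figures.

— Configuration A (φ=-29.3°):
Solar declination: sin δ = sin ε · sin λ_s = sin 25.19° × sin 0.0° = 0.00000, so δ = +0.000°.
cos H₀ = −tan(-29.3°) tan(+0.000°) = 0.0000, H₀ = 1.5708 rad.
Bracket: H₀ sin φ sin δ + cos φ cos δ sin H₀ = 1.5708×-0.48938×0.00000 + 0.87207×1.00000×1.00000 = -0.000000 + 0.872070 = 0.872070.
Q̄ = (S₀/π) × [bracket] = (589/π) × 0.872070 = 163.50 W/m².
— Configuration B (φ=-29.3°):
cos H₀ = −tan(-29.3°) tan(+21.400°) = 0.2199, H₀ = 1.3491 rad.
Bracket: H₀ sin φ sin δ + cos φ cos δ sin H₀ = 1.3491×-0.48938×0.36488 + 0.87207×0.93106×0.97552 = -0.240902 + 0.792073 = 0.551171.
Q̄ = (S₀/π) × [bracket] = (589/π) × 0.551171 = 103.34 W/m².
Ratio Q̄_A / Q̄_B = 163.50 / 103.34 = 1.582.

Q̄_A / Q̄_B ≈ 1.58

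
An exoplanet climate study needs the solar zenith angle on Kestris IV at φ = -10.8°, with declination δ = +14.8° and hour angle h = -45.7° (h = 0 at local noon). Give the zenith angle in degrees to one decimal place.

cos θ_z = sin φ sin δ + cos φ cos δ cos h = -0.047866 + 0.663284 = 0.615418.
θ_z = arccos(0.615418) = 52.0°.

θ_z = 52.0°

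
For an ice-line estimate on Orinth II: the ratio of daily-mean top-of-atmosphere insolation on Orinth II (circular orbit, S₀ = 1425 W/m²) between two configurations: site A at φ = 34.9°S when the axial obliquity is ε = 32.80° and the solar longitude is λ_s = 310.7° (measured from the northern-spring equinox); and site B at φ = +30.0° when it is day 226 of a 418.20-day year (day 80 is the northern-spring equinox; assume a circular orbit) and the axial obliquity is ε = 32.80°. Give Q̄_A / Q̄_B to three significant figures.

— Configuration A (φ=-34.9°):
Solar declination: sin δ = sin ε · sin λ_s = sin 32.80° × sin 310.7° = -0.41069, so δ = -24.248°.
cos H₀ = −tan(-34.9°) tan(-24.248°) = -0.3142, H₀ = 1.8904 rad.
Bracket: H₀ sin φ sin δ + cos φ cos δ sin H₀ = 1.8904×-0.57215×-0.41069 + 0.82015×0.91178×0.94935 = 0.444199 + 0.709920 = 1.154119.
Q̄ = (S₀/π) × [bracket] = (1425/π) × 1.154119 = 523.50 W/m².
— Configuration B (φ=+30.0°):
Solar longitude: λ_s = 360° × (226 − 80)/418.20 = 125.681°.
sin δ = sin 32.80° × sin 125.681° = 0.44001, so δ = +26.105°.
cos H₀ = −tan(+30.0°) tan(+26.105°) = -0.2829, H₀ = 1.8576 rad.
Bracket: H₀ sin φ sin δ + cos φ cos δ sin H₀ = 1.8576×0.50000×0.44001 + 0.86603×0.89799×0.95915 = 0.408681 + 0.745918 = 1.154599.
Q̄ = (S₀/π) × [bracket] = (1425/π) × 1.154599 = 523.72 W/m².
Ratio Q̄_A / Q̄_B = 523.50 / 523.72 = 0.9996.

Q̄_A / Q̄_B ≈ 1.00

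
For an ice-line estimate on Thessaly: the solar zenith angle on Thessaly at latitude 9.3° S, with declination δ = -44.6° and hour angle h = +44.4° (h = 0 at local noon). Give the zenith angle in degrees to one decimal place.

θ_z = 52.0°

cos θ_z = sin φ sin δ + cos φ cos δ cos h = 0.113471 + 0.502036 = 0.615507.
θ_z = arccos(0.615507) = 52.0°.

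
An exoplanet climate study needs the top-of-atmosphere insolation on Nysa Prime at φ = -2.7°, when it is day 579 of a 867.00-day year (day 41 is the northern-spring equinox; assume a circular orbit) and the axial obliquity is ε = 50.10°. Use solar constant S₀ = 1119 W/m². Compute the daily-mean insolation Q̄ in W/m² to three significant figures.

Q̄ ≈ 316 W/m²

Solar longitude: λ_s = 360° × (579 − 41)/867.00 = 223.391°.
sin δ = sin 50.10° × sin 223.391° = -0.52702, so δ = -31.804°.
cos H₀ = −tan(-2.7°) tan(-31.804°) = -0.0292, H₀ = 1.6000 rad.
Bracket: H₀ sin φ sin δ + cos φ cos δ sin H₀ = 1.6000×-0.04711×-0.52702 + 0.99889×0.84985×0.99957 = 0.039725 + 0.848542 = 0.888267.
Q̄ = (S₀/π) × [bracket] = (1119/π) × 0.888267 = 316.4 W/m².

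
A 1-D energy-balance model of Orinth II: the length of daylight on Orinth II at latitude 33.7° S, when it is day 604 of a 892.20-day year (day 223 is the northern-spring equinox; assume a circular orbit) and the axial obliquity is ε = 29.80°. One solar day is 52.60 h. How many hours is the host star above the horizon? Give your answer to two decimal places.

Solar longitude: λ_s = 360° × (604 − 223)/892.20 = 153.732°.
sin δ = sin 29.80° × sin 153.732° = 0.21994, so δ = +12.706°.
cos H₀ = −tan φ · tan δ = −tan(-33.7°) × tan(+12.706°) = 0.1504, so H₀ = 1.4199 rad = 81.35°.
Daylight = 2H₀/(2π) × 52.60 h = (1.4199/π) × 52.60 = 23.77 h.

23.77 h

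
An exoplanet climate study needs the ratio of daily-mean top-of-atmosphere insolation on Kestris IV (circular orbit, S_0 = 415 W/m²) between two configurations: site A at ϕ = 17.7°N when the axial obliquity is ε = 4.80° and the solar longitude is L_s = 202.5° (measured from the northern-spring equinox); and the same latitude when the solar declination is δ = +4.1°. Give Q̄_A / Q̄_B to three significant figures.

— Configuration A (ϕ=+17.7°):
Solar declination: sin δ = sin ε · sin L_s = sin 4.80° × sin 202.5° = -0.03202, so δ = -1.835°.
cos h₀ = −tan(+17.7°) tan(-1.835°) = 0.0102, h₀ = 1.5606 rad.
Bracket: h₀ sin ϕ sin δ + cos ϕ cos δ sin h₀ = 1.5606×0.30403×-0.03202 + 0.95266×0.99949×0.99995 = -0.015193 + 0.952127 = 0.936934.
Q̄ = (S_0/π) × [bracket] = (415/π) × 0.936934 = 123.77 W/m².
— Configuration B (ϕ=+17.7°):
cos h₀ = −tan(+17.7°) tan(+4.100°) = -0.0229, h₀ = 1.5937 rad.
Bracket: h₀ sin ϕ sin δ + cos ϕ cos δ sin h₀ = 1.5937×0.30403×0.07150 + 0.95266×0.99744×0.99974 = 0.034644 + 0.949974 = 0.984618.
Q̄ = (S_0/π) × [bracket] = (415/π) × 0.984618 = 130.07 W/m².
Ratio Q̄_A / Q̄_B = 123.77 / 130.07 = 0.9516.

Q̄_A / Q̄_B ≈ 0.952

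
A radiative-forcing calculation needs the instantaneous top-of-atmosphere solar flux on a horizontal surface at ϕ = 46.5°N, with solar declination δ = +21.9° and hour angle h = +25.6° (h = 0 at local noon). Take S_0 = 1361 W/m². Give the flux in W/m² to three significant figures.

cos θ_z = sin ϕ sin δ + cos ϕ cos δ cos h = 0.270556 + 0.575983 = 0.846539.
Flux = S_0 · cos θ_z = 1361 × 0.846539 = 1152 W/m².

1.15e+03 W/m²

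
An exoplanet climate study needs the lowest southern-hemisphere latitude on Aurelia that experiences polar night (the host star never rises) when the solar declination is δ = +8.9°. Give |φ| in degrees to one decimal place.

|φ| = 81.1°

Polar night requires cos H₀ = −tan φ tan δ ≥ 1, i.e. tan φ tan δ ≤ −1.
The boundary is |tan φ| · |tan δ| = 1, so |φ| = 90° − |δ| = 90° − 8.9° = 81.1° in the southern hemisphere.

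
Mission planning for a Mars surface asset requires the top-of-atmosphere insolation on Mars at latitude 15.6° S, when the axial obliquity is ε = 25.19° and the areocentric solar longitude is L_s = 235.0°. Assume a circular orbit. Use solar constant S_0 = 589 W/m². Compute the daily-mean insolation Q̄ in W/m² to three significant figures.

Q̄ ≈ 198 W/m²

sin δ = sin 25.19° × sin 235.0° = -0.34865, so δ = -20.405°.
cos h₀ = −tan(-15.6°) tan(-20.405°) = -0.1039, h₀ = 1.6748 rad.
Bracket: h₀ sin ϕ sin δ + cos ϕ cos δ sin h₀ = 1.6748×-0.26892×-0.34865 + 0.96316×0.93725×0.99459 = 0.157028 + 0.897838 = 1.054866.
Q̄ = (S_0/π) × [bracket] = (589/π) × 1.054866 = 197.8 W/m².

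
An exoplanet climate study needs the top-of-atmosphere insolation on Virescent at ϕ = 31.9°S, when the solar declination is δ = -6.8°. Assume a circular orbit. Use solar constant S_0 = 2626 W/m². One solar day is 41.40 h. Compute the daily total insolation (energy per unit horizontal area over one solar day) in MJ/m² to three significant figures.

118 MJ/m²

cos h₀ = −tan(-31.9°) tan(-6.800°) = -0.0742, h₀ = 1.6451 rad.
Bracket: h₀ sin ϕ sin δ + cos ϕ cos δ sin h₀ = 1.6451×-0.52844×-0.11840 + 0.84897×0.99297×0.99724 = 0.102929 + 0.840675 = 0.943604.
Q̄ = (S_0/π) × [bracket] = (2626/π) × 0.943604 = 788.74 W/m².
Daily total = Q̄ × 41.40 h × 3600 s/h = 788.74 × 41.40 × 3600 / 10⁶ = 117.6 MJ/m².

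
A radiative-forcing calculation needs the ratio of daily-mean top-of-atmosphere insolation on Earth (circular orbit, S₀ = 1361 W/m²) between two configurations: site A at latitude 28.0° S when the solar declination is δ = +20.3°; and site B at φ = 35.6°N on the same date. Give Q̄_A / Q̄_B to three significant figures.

Q̄_A / Q̄_B ≈ 0.532

— Configuration A (φ=-28.0°):
cos H₀ = −tan(-28.0°) tan(+20.300°) = 0.1967, H₀ = 1.3728 rad.
Bracket: H₀ sin φ sin δ + cos φ cos δ sin H₀ = 1.3728×-0.46947×0.34694 + 0.88295×0.93789×0.98047 = -0.223599 + 0.811937 = 0.588338.
Q̄ = (S₀/π) × [bracket] = (1361/π) × 0.588338 = 254.88 W/m².
— Configuration B (φ=+35.6°):
cos H₀ = −tan(+35.6°) tan(+20.300°) = -0.2648, H₀ = 1.8388 rad.
Bracket: H₀ sin φ sin δ + cos φ cos δ sin H₀ = 1.8388×0.58212×0.34694 + 0.81310×0.93789×0.96429 = 0.371365 + 0.735366 = 1.106731.
Q̄ = (S₀/π) × [bracket] = (1361/π) × 1.106731 = 479.46 W/m².
Ratio Q̄_A / Q̄_B = 254.88 / 479.46 = 0.5316.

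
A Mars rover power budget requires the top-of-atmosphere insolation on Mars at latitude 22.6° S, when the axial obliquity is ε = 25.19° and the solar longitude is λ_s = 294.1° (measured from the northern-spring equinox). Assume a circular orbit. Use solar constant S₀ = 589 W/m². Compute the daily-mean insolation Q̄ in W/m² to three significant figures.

Q̄ ≈ 206 W/m²

Solar declination: sin δ = sin ε · sin λ_s = sin 25.19° × sin 294.1° = -0.38852, so δ = -22.863°.
cos H₀ = −tan(-22.6°) tan(-22.863°) = -0.1755, H₀ = 1.7472 rad.
Bracket: H₀ sin φ sin δ + cos φ cos δ sin H₀ = 1.7472×-0.38430×-0.38852 + 0.92321×0.92144×0.98448 = 0.260871 + 0.837480 = 1.098351.
Q̄ = (S₀/π) × [bracket] = (589/π) × 1.098351 = 205.9 W/m².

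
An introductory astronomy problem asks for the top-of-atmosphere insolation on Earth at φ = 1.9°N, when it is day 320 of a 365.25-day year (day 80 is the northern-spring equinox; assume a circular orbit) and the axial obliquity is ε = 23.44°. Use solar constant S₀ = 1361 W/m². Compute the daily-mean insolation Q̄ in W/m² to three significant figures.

Q̄ ≈ 401 W/m²

Solar longitude: λ_s = 360° × (320 − 80)/365.25 = 236.550°.
sin δ = sin 23.44° × sin 236.550° = -0.33190, so δ = -19.384°.
cos H₀ = −tan(+1.9°) tan(-19.384°) = 0.0117, H₀ = 1.5591 rad.
Bracket: H₀ sin φ sin δ + cos φ cos δ sin H₀ = 1.5591×0.03316×-0.33190 + 0.99945×0.94331×0.99993 = -0.017159 + 0.942725 = 0.925566.
Q̄ = (S₀/π) × [bracket] = (1361/π) × 0.925566 = 401.0 W/m².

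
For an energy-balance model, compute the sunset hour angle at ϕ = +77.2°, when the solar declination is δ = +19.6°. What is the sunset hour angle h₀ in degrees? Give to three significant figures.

Sunrise equation: cos h₀ = −tan ϕ · tan δ = -1.5673 ≤ −1, so the Sun never sets (polar day) and h₀ = π.

h₀ = 180°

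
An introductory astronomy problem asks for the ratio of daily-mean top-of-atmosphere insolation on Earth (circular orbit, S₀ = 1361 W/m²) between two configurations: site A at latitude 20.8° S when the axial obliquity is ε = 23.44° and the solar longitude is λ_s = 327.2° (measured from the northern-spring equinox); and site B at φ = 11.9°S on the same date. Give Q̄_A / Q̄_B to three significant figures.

Q̄_A / Q̄_B ≈ 1.01

— Configuration A (φ=-20.8°):
Solar declination: sin δ = sin ε · sin λ_s = sin 23.44° × sin 327.2° = -0.21549, so δ = -12.444°.
cos H₀ = −tan(-20.8°) tan(-12.444°) = -0.0838, H₀ = 1.6547 rad.
Bracket: H₀ sin φ sin δ + cos φ cos δ sin H₀ = 1.6547×-0.35511×-0.21549 + 0.93483×0.97651×0.99648 = 0.126622 + 0.909658 = 1.036280.
Q̄ = (S₀/π) × [bracket] = (1361/π) × 1.036280 = 448.94 W/m².
— Configuration B (φ=-11.9°):
cos H₀ = −tan(-11.9°) tan(-12.444°) = -0.0465, H₀ = 1.6173 rad.
Bracket: H₀ sin φ sin δ + cos φ cos δ sin H₀ = 1.6173×-0.20620×-0.21549 + 0.97851×0.97651×0.99892 = 0.071863 + 0.954493 = 1.026356.
Q̄ = (S₀/π) × [bracket] = (1361/π) × 1.026356 = 444.64 W/m².
Ratio Q̄_A / Q̄_B = 448.94 / 444.64 = 1.010.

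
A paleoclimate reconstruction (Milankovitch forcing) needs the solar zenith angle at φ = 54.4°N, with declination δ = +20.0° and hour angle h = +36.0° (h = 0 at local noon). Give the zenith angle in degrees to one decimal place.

θ_z = 43.9°

cos θ_z = sin φ sin δ + cos φ cos δ cos h = 0.278097 + 0.442546 = 0.720643.
θ_z = arccos(0.720643) = 43.9°.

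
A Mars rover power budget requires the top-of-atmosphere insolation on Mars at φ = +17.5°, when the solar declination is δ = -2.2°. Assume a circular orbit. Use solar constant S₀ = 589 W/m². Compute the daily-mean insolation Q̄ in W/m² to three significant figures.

cos H₀ = −tan(+17.5°) tan(-2.200°) = 0.0121, H₀ = 1.5587 rad.
Bracket: H₀ sin φ sin δ + cos φ cos δ sin H₀ = 1.5587×0.30071×-0.03839 + 0.95372×0.99926×0.99993 = -0.017994 + 0.952948 = 0.934954.
Q̄ = (S₀/π) × [bracket] = (589/π) × 0.934954 = 175.3 W/m².

Q̄ ≈ 175 W/m²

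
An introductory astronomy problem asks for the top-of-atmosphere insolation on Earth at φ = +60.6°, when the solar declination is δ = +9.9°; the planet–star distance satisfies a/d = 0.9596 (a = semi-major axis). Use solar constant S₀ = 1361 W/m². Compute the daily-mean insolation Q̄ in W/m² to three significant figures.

Q̄ ≈ 296 W/m²

cos H₀ = −tan(+60.6°) tan(+9.900°) = -0.3097, H₀ = 1.8857 rad.
Bracket: H₀ sin φ sin δ + cos φ cos δ sin H₀ = 1.8857×0.87121×0.17193 + 0.49090×0.98511×0.95082 = 0.282454 + 0.459808 = 0.742262.
Inverse-square distance factor (a/d)² = 0.9596² = 0.920832.
Q̄ = (S₀/π) × 0.920832 × [bracket] = (1361/π) × 0.920832 × 0.742262 = 296.1 W/m².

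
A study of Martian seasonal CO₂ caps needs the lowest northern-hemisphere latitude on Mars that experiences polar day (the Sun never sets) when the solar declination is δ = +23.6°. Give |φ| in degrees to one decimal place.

|φ| = 66.4°

Polar day requires cos H₀ = −tan φ tan δ ≤ −1, i.e. tan φ tan δ ≥ 1.
The boundary is |tan φ| · |tan δ| = 1, so |φ| = 90° − |δ| = 90° − 23.6° = 66.4° in the northern hemisphere.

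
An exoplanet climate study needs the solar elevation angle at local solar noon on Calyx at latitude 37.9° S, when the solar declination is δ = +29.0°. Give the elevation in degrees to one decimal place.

23.1°

At local noon the hour angle is zero, so the zenith angle equals |ϕ − δ| = |-37.9° − (+29.000°)| = 66.900°.
Elevation = 90° − 66.900° = 23.1°.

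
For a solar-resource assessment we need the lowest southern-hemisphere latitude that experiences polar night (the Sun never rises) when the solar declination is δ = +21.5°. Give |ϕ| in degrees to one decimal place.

Polar night requires cos h₀ = −tan ϕ tan δ ≥ 1, i.e. tan ϕ tan δ ≤ −1.
The boundary is |tan ϕ| · |tan δ| = 1, so |ϕ| = 90° − |δ| = 90° − 21.5° = 68.5° in the southern hemisphere.

|ϕ| = 68.5°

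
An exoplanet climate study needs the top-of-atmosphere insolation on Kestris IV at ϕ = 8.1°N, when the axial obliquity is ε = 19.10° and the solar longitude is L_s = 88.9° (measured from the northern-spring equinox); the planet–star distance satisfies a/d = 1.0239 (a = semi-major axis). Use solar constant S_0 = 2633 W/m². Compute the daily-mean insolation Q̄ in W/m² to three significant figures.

Solar declination: sin δ = sin ε · sin L_s = sin 19.10° × sin 88.9° = 0.32716, so δ = +19.096°.
cos h₀ = −tan(+8.1°) tan(+19.096°) = -0.0493, h₀ = 1.6201 rad.
Bracket: h₀ sin ϕ sin δ + cos ϕ cos δ sin h₀ = 1.6201×0.14090×0.32716 + 0.99002×0.94497×0.99879 = 0.074681 + 0.934407 = 1.009088.
Inverse-square distance factor (a/d)² = 1.0239² = 1.048371.
Q̄ = (S_0/π) × 1.048371 × [bracket] = (2633/π) × 1.048371 × 1.009088 = 886.6 W/m².

Q̄ ≈ 887 W/m²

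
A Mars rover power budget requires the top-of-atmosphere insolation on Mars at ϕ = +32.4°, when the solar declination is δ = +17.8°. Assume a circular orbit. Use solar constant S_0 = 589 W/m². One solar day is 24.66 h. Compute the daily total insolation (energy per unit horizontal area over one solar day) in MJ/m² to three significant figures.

17.9 MJ/m²

cos h₀ = −tan(+32.4°) tan(+17.800°) = -0.2038, h₀ = 1.7760 rad.
Bracket: h₀ sin ϕ sin δ + cos ϕ cos δ sin h₀ = 1.7760×0.53583×0.30570 + 0.84433×0.95213×0.97902 = 0.290915 + 0.787046 = 1.077961.
Q̄ = (S_0/π) × [bracket] = (589/π) × 1.077961 = 202.10 W/m².
Daily total = Q̄ × 24.66 h × 3600 s/h = 202.10 × 24.66 × 3600 / 10⁶ = 17.94 MJ/m².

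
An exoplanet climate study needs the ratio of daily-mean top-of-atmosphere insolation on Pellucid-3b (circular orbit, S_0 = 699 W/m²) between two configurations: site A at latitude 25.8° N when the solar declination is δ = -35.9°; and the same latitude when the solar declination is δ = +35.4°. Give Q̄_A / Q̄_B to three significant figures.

Q̄_A / Q̄_B ≈ 0.318

— Configuration A (ϕ=+25.8°):
cos h₀ = −tan(+25.8°) tan(-35.900°) = 0.3499, h₀ = 1.2133 rad.
Bracket: h₀ sin ϕ sin δ + cos ϕ cos δ sin h₀ = 1.2133×0.43523×-0.58637 + 0.90032×0.81004×0.93677 = -0.309641 + 0.683182 = 0.373541.
Q̄ = (S_0/π) × [bracket] = (699/π) × 0.373541 = 83.112 W/m².
— Configuration B (ϕ=+25.8°):
cos h₀ = −tan(+25.8°) tan(+35.400°) = -0.3435, h₀ = 1.9215 rad.
Bracket: h₀ sin ϕ sin δ + cos ϕ cos δ sin h₀ = 1.9215×0.43523×0.57928 + 0.90032×0.81513×0.93914 = 0.484449 + 0.689214 = 1.173663.
Q̄ = (S_0/π) × [bracket] = (699/π) × 1.173663 = 261.14 W/m².
Ratio Q̄_A / Q̄_B = 83.112 / 261.14 = 0.3183.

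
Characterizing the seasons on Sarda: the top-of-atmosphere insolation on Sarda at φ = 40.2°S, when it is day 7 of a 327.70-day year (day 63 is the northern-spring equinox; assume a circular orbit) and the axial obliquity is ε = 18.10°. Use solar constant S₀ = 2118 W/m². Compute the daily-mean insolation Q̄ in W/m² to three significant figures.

Q̄ ≈ 696 W/m²

Solar longitude: λ_s = 360° × (7 − 63)/327.70 = -61.520°, i.e. -61.520° + 360° = 298.480°.
sin δ = sin 18.10° × sin 298.480° = -0.27308, so δ = -15.848°.
cos H₀ = −tan(-40.2°) tan(-15.848°) = -0.2399, H₀ = 1.8130 rad.
Bracket: H₀ sin φ sin δ + cos φ cos δ sin H₀ = 1.8130×-0.64546×-0.27308 + 0.76380×0.96199×0.97080 = 0.319563 + 0.713313 = 1.032876.
Q̄ = (S₀/π) × [bracket] = (2118/π) × 1.032876 = 696.3 W/m².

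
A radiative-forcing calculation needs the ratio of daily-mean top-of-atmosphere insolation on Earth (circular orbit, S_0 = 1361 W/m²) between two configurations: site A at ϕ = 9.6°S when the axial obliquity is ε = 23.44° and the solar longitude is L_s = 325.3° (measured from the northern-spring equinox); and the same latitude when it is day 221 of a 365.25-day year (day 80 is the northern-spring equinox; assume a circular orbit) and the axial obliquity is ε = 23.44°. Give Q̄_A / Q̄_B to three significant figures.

— Configuration A (ϕ=-9.6°):
Solar declination: sin δ = sin ε · sin L_s = sin 23.44° × sin 325.3° = -0.22645, so δ = -13.088°.
cos h₀ = −tan(-9.6°) tan(-13.088°) = -0.0393, h₀ = 1.6101 rad.
Bracket: h₀ sin ϕ sin δ + cos ϕ cos δ sin h₀ = 1.6101×-0.16677×-0.22645 + 0.98600×0.97402×0.99923 = 0.060806 + 0.959644 = 1.020450.
Q̄ = (S_0/π) × [bracket] = (1361/π) × 1.020450 = 442.08 W/m².
— Configuration B (ϕ=-9.6°):
Solar longitude: L_s = 360° × (221 − 80)/365.25 = 138.973°.
sin δ = sin 23.44° × sin 138.973° = 0.26111, so δ = +15.136°.
cos h₀ = −tan(-9.6°) tan(+15.136°) = 0.0458, h₀ = 1.5250 rad.
Bracket: h₀ sin ϕ sin δ + cos ϕ cos δ sin h₀ = 1.5250×-0.16677×0.26111 + 0.98600×0.96531×0.99895 = -0.066407 + 0.950796 = 0.884389.
Q̄ = (S_0/π) × [bracket] = (1361/π) × 0.884389 = 383.13 W/m².
Ratio Q̄_A / Q̄_B = 442.08 / 383.13 = 1.154.

Q̄_A / Q̄_B ≈ 1.15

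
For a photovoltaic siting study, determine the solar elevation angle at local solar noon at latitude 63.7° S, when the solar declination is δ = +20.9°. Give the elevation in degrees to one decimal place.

At local noon the hour angle is zero, so the zenith angle equals |φ − δ| = |-63.7° − (+20.900°)| = 84.600°.
Elevation = 90° − 84.600° = 5.4°.

5.4°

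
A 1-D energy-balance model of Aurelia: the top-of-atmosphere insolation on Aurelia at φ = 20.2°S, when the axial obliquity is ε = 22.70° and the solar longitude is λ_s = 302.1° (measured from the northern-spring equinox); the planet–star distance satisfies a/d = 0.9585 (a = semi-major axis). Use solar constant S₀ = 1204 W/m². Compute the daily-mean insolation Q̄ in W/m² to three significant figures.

Solar declination: sin δ = sin ε · sin λ_s = sin 22.70° × sin 302.1° = -0.32691, so δ = -19.081°.
cos H₀ = −tan(-20.2°) tan(-19.081°) = -0.1273, H₀ = 1.6984 rad.
Bracket: H₀ sin φ sin δ + cos φ cos δ sin H₀ = 1.6984×-0.34530×-0.32691 + 0.93849×0.94506×0.99187 = 0.191719 + 0.879719 = 1.071438.
Inverse-square distance factor (a/d)² = 0.9585² = 0.918722.
Q̄ = (S₀/π) × 0.918722 × [bracket] = (1204/π) × 0.918722 × 1.071438 = 377.2 W/m².

Q̄ ≈ 377 W/m²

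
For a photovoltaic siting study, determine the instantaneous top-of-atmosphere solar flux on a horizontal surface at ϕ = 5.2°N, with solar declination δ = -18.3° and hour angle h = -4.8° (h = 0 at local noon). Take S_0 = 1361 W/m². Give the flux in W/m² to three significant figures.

1.24e+03 W/m²

cos θ_z = sin ϕ sin δ + cos ϕ cos δ cos h = -0.028458 + 0.942202 = 0.913744.
Flux = S_0 · cos θ_z = 1361 × 0.913744 = 1244 W/m².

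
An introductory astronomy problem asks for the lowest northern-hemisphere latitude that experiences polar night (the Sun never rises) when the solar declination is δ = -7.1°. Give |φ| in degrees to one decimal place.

|φ| = 82.9°

Polar night requires cos H₀ = −tan φ tan δ ≥ 1, i.e. tan φ tan δ ≤ −1.
The boundary is |tan φ| · |tan δ| = 1, so |φ| = 90° − |δ| = 90° − 7.1° = 82.9° in the northern hemisphere.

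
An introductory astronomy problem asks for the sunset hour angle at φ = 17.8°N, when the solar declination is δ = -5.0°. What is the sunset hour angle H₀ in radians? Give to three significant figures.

H₀ = 1.54 rad

cos H₀ = −tan φ · tan δ = −tan(+17.8°) × tan(-5.000°) = 0.0281, so H₀ = 1.5427 rad = 88.39°.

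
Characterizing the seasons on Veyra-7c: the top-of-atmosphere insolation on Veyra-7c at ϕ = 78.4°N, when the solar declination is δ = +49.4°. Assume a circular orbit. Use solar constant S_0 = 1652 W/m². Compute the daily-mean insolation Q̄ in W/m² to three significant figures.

cos h₀ = −tan(+78.4°) tan(+49.400°) = -5.6838 ≤ −1 ⇒ polar day, h₀ = π.
Bracket: h₀ sin ϕ sin δ + cos ϕ cos δ sin h₀ = 3.1416×0.97958×0.75927 + 0.20108×0.65077×0.00000 = 2.336614 + 0.000000 = 2.336614.
Q̄ = (S_0/π) × [bracket] = (1652/π) × 2.336614 = 1229 W/m².

Q̄ ≈ 1.23e+03 W/m²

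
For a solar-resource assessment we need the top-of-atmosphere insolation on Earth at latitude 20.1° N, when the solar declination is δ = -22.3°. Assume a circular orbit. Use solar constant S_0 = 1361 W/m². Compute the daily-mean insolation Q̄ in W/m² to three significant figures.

cos h₀ = −tan(+20.1°) tan(-22.300°) = 0.1501, h₀ = 1.4201 rad.
Bracket: h₀ sin ϕ sin δ + cos ϕ cos δ sin h₀ = 1.4201×0.34366×-0.37946 + 0.93909×0.92521×0.98867 = -0.185188 + 0.859011 = 0.673823.
Q̄ = (S_0/π) × [bracket] = (1361/π) × 0.673823 = 291.9 W/m².

Q̄ ≈ 292 W/m²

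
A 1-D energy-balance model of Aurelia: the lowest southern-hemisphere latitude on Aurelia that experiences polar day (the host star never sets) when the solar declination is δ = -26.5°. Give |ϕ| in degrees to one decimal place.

Polar day requires cos h₀ = −tan ϕ tan δ ≤ −1, i.e. tan ϕ tan δ ≥ 1.
The boundary is |tan ϕ| · |tan δ| = 1, so |ϕ| = 90° − |δ| = 90° − 26.5° = 63.5° in the southern hemisphere.

|ϕ| = 63.5°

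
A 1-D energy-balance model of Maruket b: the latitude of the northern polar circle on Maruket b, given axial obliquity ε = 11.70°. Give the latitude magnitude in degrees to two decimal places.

78.30°

The polar circle is the lowest latitude that experiences at least one full rotation of continuous daylight at the northern-summer solstice; it lies at |φ| = 90° − ε = 90° − 11.70° = 78.30°.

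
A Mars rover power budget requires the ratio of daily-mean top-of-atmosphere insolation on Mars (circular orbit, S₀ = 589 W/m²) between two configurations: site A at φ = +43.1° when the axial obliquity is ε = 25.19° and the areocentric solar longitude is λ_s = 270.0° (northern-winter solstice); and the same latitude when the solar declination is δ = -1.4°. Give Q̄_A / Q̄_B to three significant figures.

Q̄_A / Q̄_B ≈ 0.382

— Configuration A (φ=+43.1°):
sin δ = sin 25.19° × sin 270.0° = -0.42562, so δ = -25.190°.
cos H₀ = −tan(+43.1°) tan(-25.190°) = 0.4401, H₀ = 1.1150 rad.
Bracket: H₀ sin φ sin δ + cos φ cos δ sin H₀ = 1.1150×0.68327×-0.42562 + 0.73016×0.90490×0.89793 = -0.324257 + 0.593282 = 0.269025.
Q̄ = (S₀/π) × [bracket] = (589/π) × 0.269025 = 50.438 W/m².
— Configuration B (φ=+43.1°):
cos H₀ = −tan(+43.1°) tan(-1.400°) = 0.0229, H₀ = 1.5479 rad.
Bracket: H₀ sin φ sin δ + cos φ cos δ sin H₀ = 1.5479×0.68327×-0.02443 + 0.73016×0.99970×0.99974 = -0.025838 + 0.729751 = 0.703913.
Q̄ = (S₀/π) × [bracket] = (589/π) × 0.703913 = 131.97 W/m².
Ratio Q̄_A / Q̄_B = 50.438 / 131.97 = 0.3822.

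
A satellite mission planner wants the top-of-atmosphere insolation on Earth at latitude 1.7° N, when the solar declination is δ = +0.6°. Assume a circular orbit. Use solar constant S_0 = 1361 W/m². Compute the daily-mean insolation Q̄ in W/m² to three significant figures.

Q̄ ≈ 433 W/m²

cos h₀ = −tan(+1.7°) tan(+0.600°) = -0.0003, h₀ = 1.5711 rad.
Bracket: h₀ sin ϕ sin δ + cos ϕ cos δ sin h₀ = 1.5711×0.02967×0.01047 + 0.99956×0.99995×1.00000 = 0.000488 + 0.999510 = 0.999998.
Q̄ = (S_0/π) × [bracket] = (1361/π) × 0.999998 = 433.2 W/m².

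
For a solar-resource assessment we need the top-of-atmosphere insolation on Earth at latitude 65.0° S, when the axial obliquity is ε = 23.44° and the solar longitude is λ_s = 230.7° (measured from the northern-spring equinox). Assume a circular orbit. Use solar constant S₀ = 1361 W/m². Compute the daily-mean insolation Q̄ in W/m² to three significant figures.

Solar declination: sin δ = sin ε · sin λ_s = sin 23.44° × sin 230.7° = -0.30782, so δ = -17.928°.
cos H₀ = −tan(-65.0°) tan(-17.928°) = -0.6938, H₀ = 2.3376 rad.
Bracket: H₀ sin φ sin δ + cos φ cos δ sin H₀ = 2.3376×-0.90631×-0.30782 + 0.42262×0.95144×0.72015 = 0.652144 + 0.289571 = 0.941715.
Q̄ = (S₀/π) × [bracket] = (1361/π) × 0.941715 = 408.0 W/m².

Q̄ ≈ 408 W/m²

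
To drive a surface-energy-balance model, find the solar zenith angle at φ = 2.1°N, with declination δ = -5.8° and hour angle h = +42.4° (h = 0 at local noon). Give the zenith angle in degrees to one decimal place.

cos θ_z = sin φ sin δ + cos φ cos δ cos h = -0.003703 + 0.734182 = 0.730479.
θ_z = arccos(0.730479) = 43.1°.

θ_z = 43.1°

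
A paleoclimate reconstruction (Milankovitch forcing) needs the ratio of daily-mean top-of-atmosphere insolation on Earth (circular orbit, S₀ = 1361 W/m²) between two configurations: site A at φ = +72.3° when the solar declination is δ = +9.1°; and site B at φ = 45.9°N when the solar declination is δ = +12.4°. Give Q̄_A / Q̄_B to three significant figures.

Q̄_A / Q̄_B ≈ 0.613

— Configuration A (φ=+72.3°):
cos H₀ = −tan(+72.3°) tan(+9.100°) = -0.5019, H₀ = 2.0966 rad.
Bracket: H₀ sin φ sin δ + cos φ cos δ sin H₀ = 2.0966×0.95266×0.15816 + 0.30403×0.98741×0.86493 = 0.315900 + 0.259654 = 0.575554.
Q̄ = (S₀/π) × [bracket] = (1361/π) × 0.575554 = 249.34 W/m².
— Configuration B (φ=+45.9°):
cos H₀ = −tan(+45.9°) tan(+12.400°) = -0.2269, H₀ = 1.7997 rad.
Bracket: H₀ sin φ sin δ + cos φ cos δ sin H₀ = 1.7997×0.71813×0.21474 + 0.69591×0.97667×0.97392 = 0.277534 + 0.661949 = 0.939483.
Q̄ = (S₀/π) × [bracket] = (1361/π) × 0.939483 = 407.00 W/m².
Ratio Q̄_A / Q̄_B = 249.34 / 407.00 = 0.6126.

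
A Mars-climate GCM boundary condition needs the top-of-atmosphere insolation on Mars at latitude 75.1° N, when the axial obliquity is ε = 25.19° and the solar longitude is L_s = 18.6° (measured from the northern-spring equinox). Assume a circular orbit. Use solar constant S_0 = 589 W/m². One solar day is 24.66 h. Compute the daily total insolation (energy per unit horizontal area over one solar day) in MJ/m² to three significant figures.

8.25 MJ/m²

Solar declination: sin δ = sin ε · sin L_s = sin 25.19° × sin 18.6° = 0.13576, so δ = +7.802°.
cos h₀ = −tan(+75.1°) tan(+7.802°) = -0.5150, h₀ = 2.1118 rad.
Bracket: h₀ sin ϕ sin δ + cos ϕ cos δ sin h₀ = 2.1118×0.96638×0.13576 + 0.25713×0.99074×0.85720 = 0.277059 + 0.218371 = 0.495430.
Q̄ = (S_0/π) × [bracket] = (589/π) × 0.495430 = 92.885 W/m².
Daily total = Q̄ × 24.66 h × 3600 s/h = 92.885 × 24.66 × 3600 / 10⁶ = 8.246 MJ/m².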